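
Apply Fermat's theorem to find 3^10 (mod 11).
By Fermat's Little Theorem, 3^{10} ≡ 1 (mod 11) since 11 is prime and gcd(3, 11) = 1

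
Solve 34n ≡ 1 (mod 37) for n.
Since 37 is prime, by Fermat 34^(-1) ≡ 34^{35} ≡ 12 (mod 37). Verify: 34 × 12 = 408 ≡ 1 (mod 37)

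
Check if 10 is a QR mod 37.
By Euler's criterion: 10^{18} ≡ 1 (mod 37). Since this equals 1, 10 is a QR.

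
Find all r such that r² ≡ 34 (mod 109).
The square roots of 34 mod 109 are 19 and 90. Verify: 19² = 361 ≡ 34 (mod 109)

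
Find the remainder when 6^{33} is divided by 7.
By Fermat: 6^{6} ≡ 1 mod 7. 33 = 5×6 + 3. So 6^{33} ≡ 6^{3} ≡ 6 mod 7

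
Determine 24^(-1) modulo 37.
Since 37 is prime, by Fermat 24^(-1) ≡ 24^{35} ≡ 17 mod 37. Verify: 24 × 17 = 408 ≡ 1 mod 37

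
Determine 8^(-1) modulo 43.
Since 43 is prime, by Fermat 8^(-1) ≡ 8^{41} ≡ 27 (mod 43). Verify: 8 × 27 = 216 ≡ 1 (mod 43)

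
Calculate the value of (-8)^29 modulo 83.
By repeated squaring (mod 83): (-8)^{1}≡75, (-8)^{2}≡64, (-8)^{4}≡29, (-8)^{8}≡11, (-8)^{16}≡38. Then (-8)^{29} = (-8)^{16+8+4+1} ≡ 38 × 11 × 29 × 75 ≡ 51 (mod 83)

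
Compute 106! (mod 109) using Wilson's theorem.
(108)! = (106)! × (107) × (108) ≡ -1 (mod 109). So (106)! ≡ -1 × [(108)(107)]^(-1) ≡ 54 (mod 109)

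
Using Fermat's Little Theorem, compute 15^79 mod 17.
By Fermat: 15^{16} ≡ 1 mod 17. 79 = 4×16 + 15. So 15^{79} ≡ 15^{15} ≡ 8 mod 17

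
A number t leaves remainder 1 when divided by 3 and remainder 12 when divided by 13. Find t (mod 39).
M = 3 × 13 = 39. M₁ = 13, y₁ ≡ 1 (mod 3). M₂ = 3, y₂ ≡ 9 (mod 13). t = 1×13×1 + 12×3×9 ≡ 25 (mod 39)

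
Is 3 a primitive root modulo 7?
ord_7(3) divides 6. For each prime q|6: 3^{3}≡6, 3^{2}≡2, none ≡ 1. So 3 has order 6 and is a primitive root mod 7.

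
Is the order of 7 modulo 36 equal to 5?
Powers of 7 mod 36: 7^1≡7, 7^2≡13, 7^3≡19, 7^4≡25, 7^5≡31, 7^6≡1. 7^5≡31≢1, so ord ≠ 5. No, the actual order is 6.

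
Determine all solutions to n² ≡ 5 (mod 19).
The square roots of 5 mod 19 are 9 and 10. Verify: 9² = 81 ≡ 5 (mod 19)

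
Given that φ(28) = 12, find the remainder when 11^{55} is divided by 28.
By Euler: 11^{12} ≡ 1 (mod 28) since gcd(11, 28) = 1. 55 = 4×12 + 7. So 11^{55} ≡ 11^{7} ≡ 11 (mod 28)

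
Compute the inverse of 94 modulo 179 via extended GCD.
Extended GCD: 94(40) + 179(-21) = 1. So 94^(-1) ≡ 40 (mod 179). Verify: 94 × 40 = 3760 ≡ 1 (mod 179)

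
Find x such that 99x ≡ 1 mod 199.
Since 199 is prime, by Fermat 99^(-1) ≡ 99^{197} ≡ 197 mod 199. Verify: 99 × 197 = 19503 ≡ 1 mod 199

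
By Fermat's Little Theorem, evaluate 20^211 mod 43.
By Fermat: 20^{42} ≡ 1 (mod 43). 211 ≡ 1 (mod 42). So 20^{211} ≡ 20^{1} ≡ 20 (mod 43)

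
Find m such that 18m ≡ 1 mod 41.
Since 41 is prime, by Fermat 18^(-1) ≡ 18^{39} ≡ 16 mod 41. Verify: 18 × 16 = 288 ≡ 1 mod 41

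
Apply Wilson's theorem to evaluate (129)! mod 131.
(130)! = (129)! × (130) ≡ -1 mod 131. So (129)! ≡ -1 × (130)^(-1) ≡ (-1)×(-1) = 1 mod 131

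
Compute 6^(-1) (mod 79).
Since 79 is prime, by Fermat 6^(-1) ≡ 6^{77} ≡ 66 (mod 79). Verify: 6 × 66 = 396 ≡ 1 (mod 79)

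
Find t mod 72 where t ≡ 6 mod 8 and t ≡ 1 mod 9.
M = 8 × 9 = 72. M₁ = 9, y₁ ≡ 1 mod 8. M₂ = 8, y₂ ≡ 8 mod 9. t = 6×9×1 + 1×8×8 ≡ 46 mod 72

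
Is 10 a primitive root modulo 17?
ord_17(10) divides 16. For each prime q|16: 10^{8}≡16, none ≡ 1. So 10 has order 16 and is a primitive root mod 17.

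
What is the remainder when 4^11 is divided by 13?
By repeated squaring (mod 13): 4^{1}≡4, 4^{2}≡3, 4^{4}≡9, 4^{8}≡3. Then 4^{11} = 4^{8+2+1} ≡ 3 × 3 × 4 ≡ 10 (mod 13)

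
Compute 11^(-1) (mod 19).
Since 19 is prime, by Fermat 11^(-1) ≡ 11^{17} ≡ 7 (mod 19). Verify: 11 × 7 = 77 ≡ 1 (mod 19)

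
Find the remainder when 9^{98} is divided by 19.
By Fermat: 9^{18} ≡ 1 mod 19. 98 = 5×18 + 8. So 9^{98} ≡ 9^{8} ≡ 17 mod 19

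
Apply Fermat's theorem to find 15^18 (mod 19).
By Fermat's Little Theorem, 15^{18} ≡ 1 (mod 19) since 19 is prime and gcd(15, 19) = 1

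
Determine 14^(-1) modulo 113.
Since 113 is prime, by Fermat 14^(-1) ≡ 14^{111} ≡ 105 (mod 113). Verify: 14 × 105 = 1470 ≡ 1 (mod 113)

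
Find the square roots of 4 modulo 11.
The square roots of 4 mod 11 are 9 and 2. Verify: 9² = 81 ≡ 4 (mod 11)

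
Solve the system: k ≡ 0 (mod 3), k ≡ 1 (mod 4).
M = 3 × 4 = 12. M₁ = 4, y₁ ≡ 1 (mod 3). M₂ = 3, y₂ ≡ 3 (mod 4). k = 0×4×1 + 1×3×3 ≡ 9 (mod 12)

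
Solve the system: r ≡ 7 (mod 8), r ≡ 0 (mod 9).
M = 8 × 9 = 72. M₁ = 9, y₁ ≡ 1 (mod 8). M₂ = 8, y₂ ≡ 8 (mod 9). r = 7×9×1 + 0×8×8 ≡ 63 (mod 72)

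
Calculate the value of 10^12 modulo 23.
By repeated squaring mod 23: 10^{1}≡10, 10^{2}≡8, 10^{4}≡18, 10^{8}≡2. Then 10^{12} = 10^{8+4} ≡ 2 × 18 ≡ 13 mod 23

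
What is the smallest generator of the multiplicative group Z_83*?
g = 2. For each prime q|82: 2^{41}≡82, 2^{2}≡4, none ≡ 1, so ord_83(2) = 82 and 2 is a primitive root.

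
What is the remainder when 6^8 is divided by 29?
By repeated squaring mod 29: 6^{1}≡6, 6^{2}≡7, 6^{4}≡20, 6^{8}≡23. So 6^{8} ≡ 23 mod 29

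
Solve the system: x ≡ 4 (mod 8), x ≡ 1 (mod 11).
M = 8 × 11 = 88. M₁ = 11, y₁ ≡ 3 (mod 8). M₂ = 8, y₂ ≡ 7 (mod 11). x = 4×11×3 + 1×8×7 ≡ 12 (mod 88)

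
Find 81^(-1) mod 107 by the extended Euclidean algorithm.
Extended GCD: 81(37) + 107(-28) = 1. So 81^(-1) ≡ 37 mod 107. Verify: 81 × 37 = 2997 ≡ 1 mod 107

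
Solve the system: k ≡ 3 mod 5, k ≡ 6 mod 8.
M = 5 × 8 = 40. M₁ = 8, y₁ ≡ 2 mod 5. M₂ = 5, y₂ ≡ 5 mod 8. k = 3×8×2 + 6×5×5 ≡ 38 mod 40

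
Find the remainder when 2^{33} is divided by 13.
By Fermat: 2^{12} ≡ 1 mod 13. 33 = 2×12 + 9. So 2^{33} ≡ 2^{9} ≡ 5 mod 13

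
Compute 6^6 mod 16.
By repeated squaring mod 16: 6^{1}≡6, 6^{2}≡4, 6^{4}≡0. Then 6^{6} = 6^{4+2} ≡ 0 × 4 ≡ 0 mod 16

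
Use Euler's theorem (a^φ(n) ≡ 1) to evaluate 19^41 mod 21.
By Euler: 19^{12} ≡ 1 mod 21 since gcd(19, 21) = 1. 41 = 3×12 + 5. So 19^{41} ≡ 19^{5} ≡ 10 mod 21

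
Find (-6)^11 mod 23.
By repeated squaring mod 23: (-6)^{1}≡17, (-6)^{2}≡13, (-6)^{4}≡8, (-6)^{8}≡18. Then (-6)^{11} = (-6)^{8+2+1} ≡ 18 × 13 × 17 ≡ 22 mod 23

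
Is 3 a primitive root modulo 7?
ord_7(3) divides 6. For each prime q|6: 3^{3}≡6, 3^{2}≡2, none ≡ 1. So 3 has order 6 and is a primitive root mod 7.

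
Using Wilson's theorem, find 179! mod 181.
(180)! = (179)! × (180) ≡ -1 (mod 181). So (179)! ≡ -1 × (180)^(-1) ≡ (-1)×(-1) = 1 (mod 181)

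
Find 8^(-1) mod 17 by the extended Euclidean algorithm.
Extended GCD: 8(-2) + 17(1) = 1. So 8^(-1) ≡ -2 ≡ 15 mod 17. Verify: 8 × 15 = 120 ≡ 1 mod 17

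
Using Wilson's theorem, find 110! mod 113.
(112)! = (110)! × (111) × (112) ≡ -1 mod 113. So (110)! ≡ -1 × [(112)(111)]^(-1) ≡ 56 mod 113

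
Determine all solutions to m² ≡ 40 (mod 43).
The square roots of 40 mod 43 are 13 and 30. Verify: 13² = 169 ≡ 40 (mod 43)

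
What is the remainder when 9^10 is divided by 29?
By repeated squaring (mod 29): 9^{1}≡9, 9^{2}≡23, 9^{4}≡7, 9^{8}≡20. Then 9^{10} = 9^{8+2} ≡ 20 × 23 ≡ 25 (mod 29)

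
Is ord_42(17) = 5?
Powers of 17 mod 42: 17^1≡17, 17^2≡37, 17^3≡41, 17^4≡25, 17^5≡5, 17^6≡1. 17^5≡5≢1, so ord ≠ 5. No, the actual order is 6.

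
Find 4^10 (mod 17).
By repeated squaring (mod 17): 4^{1}≡4, 4^{2}≡16, 4^{4}≡1, 4^{8}≡1. Then 4^{10} = 4^{8+2} ≡ 1 × 16 ≡ 16 (mod 17)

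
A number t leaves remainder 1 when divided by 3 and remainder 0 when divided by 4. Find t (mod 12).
M = 3 × 4 = 12. M₁ = 4, y₁ ≡ 1 (mod 3). M₂ = 3, y₂ ≡ 3 (mod 4). t = 1×4×1 + 0×3×3 ≡ 4 (mod 12)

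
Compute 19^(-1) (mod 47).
Since 47 is prime, by Fermat 19^(-1) ≡ 19^{45} ≡ 5 (mod 47). Verify: 19 × 5 = 95 ≡ 1 (mod 47)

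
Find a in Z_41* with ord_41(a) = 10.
4 has order 10 mod 41 since 4^{10} ≡ 1 mod 41 and no smaller power works.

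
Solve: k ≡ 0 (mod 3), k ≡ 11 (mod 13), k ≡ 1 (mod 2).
M = 3 × 13 × 2 = 78. M₁ = 26, y₁ ≡ 2 (mod 3). M₂ = 6, y₂ ≡ 11 (mod 13). M₃ = 39, y₃ ≡ 1 (mod 2). k = 0×26×2 + 11×6×11 + 1×39×1 ≡ 63 (mod 78)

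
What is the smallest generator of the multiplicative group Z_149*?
g = 2. For each prime q|148: 2^{74}≡148, 2^{4}≡16, none ≡ 1, so ord_149(2) = 148 and 2 is a primitive root.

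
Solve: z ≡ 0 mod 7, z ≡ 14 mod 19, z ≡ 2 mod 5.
M = 7 × 19 × 5 = 665. M₁ = 95, y₁ ≡ 2 mod 7. M₂ = 35, y₂ ≡ 6 mod 19. M₃ = 133, y₃ ≡ 2 mod 5. z = 0×95×2 + 14×35×6 + 2×133×2 ≡ 147 mod 665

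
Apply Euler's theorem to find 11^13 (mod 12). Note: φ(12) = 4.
By Euler: 11^{4} ≡ 1 (mod 12) since gcd(11, 12) = 1. 13 = 3×4 + 1. So 11^{13} ≡ 11^{1} ≡ 11 (mod 12)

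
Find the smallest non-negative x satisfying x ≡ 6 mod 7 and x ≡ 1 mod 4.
M = 7 × 4 = 28. M₁ = 4, y₁ ≡ 2 mod 7. M₂ = 7, y₂ ≡ 3 mod 4. x = 6×4×2 + 1×7×3 ≡ 13 mod 28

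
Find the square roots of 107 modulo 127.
The square roots of 107 mod 127 are 19 and 108. Verify: 19² = 361 ≡ 107 (mod 127)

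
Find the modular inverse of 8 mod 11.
Since 11 is prime, by Fermat 8^(-1) ≡ 8^{9} ≡ 7 (mod 11). Verify: 8 × 7 = 56 ≡ 1 (mod 11)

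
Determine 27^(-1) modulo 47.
Since 47 is prime, by Fermat 27^(-1) ≡ 27^{45} ≡ 7 mod 47. Verify: 27 × 7 = 189 ≡ 1 mod 47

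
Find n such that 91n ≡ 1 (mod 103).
Since 103 is prime, by Fermat 91^(-1) ≡ 91^{101} ≡ 60 (mod 103). Verify: 91 × 60 = 5460 ≡ 1 (mod 103)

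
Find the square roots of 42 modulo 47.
The square roots of 42 mod 47 are 18 and 29. Verify: 18² = 324 ≡ 42 (mod 47)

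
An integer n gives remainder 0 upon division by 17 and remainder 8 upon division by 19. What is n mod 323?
M = 17 × 19 = 323. M₁ = 19, y₁ ≡ 9 mod 17. M₂ = 17, y₂ ≡ 9 mod 19. n = 0×19×9 + 8×17×9 ≡ 255 mod 323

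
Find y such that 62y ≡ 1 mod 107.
Since 107 is prime, by Fermat 62^(-1) ≡ 62^{105} ≡ 19 mod 107. Verify: 62 × 19 = 1178 ≡ 1 mod 107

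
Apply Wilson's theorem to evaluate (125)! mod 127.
(126)! = (125)! × (126) ≡ -1 mod 127. So (125)! ≡ -1 × (126)^(-1) ≡ (-1)×(-1) = 1 mod 127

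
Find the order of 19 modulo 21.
Powers of 19 mod 21: 19^1≡19, 19^2≡4, 19^3≡13, 19^4≡16, 19^5≡10, 19^6≡1. Order = 6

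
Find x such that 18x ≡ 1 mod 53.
Since 53 is prime, by Fermat 18^(-1) ≡ 18^{51} ≡ 3 mod 53. Verify: 18 × 3 = 54 ≡ 1 mod 53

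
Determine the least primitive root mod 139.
g = 2. Powers: [2, 4, 8, 16, 32, 64, ...] generates all 138 non-zero residues.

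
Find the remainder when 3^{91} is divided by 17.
By Fermat: 3^{16} ≡ 1 mod 17. 91 = 5×16 + 11. So 3^{91} ≡ 3^{11} ≡ 7 mod 17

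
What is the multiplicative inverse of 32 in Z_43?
Since 43 is prime, by Fermat 32^(-1) ≡ 32^{41} ≡ 39 (mod 43). Verify: 32 × 39 = 1248 ≡ 1 (mod 43)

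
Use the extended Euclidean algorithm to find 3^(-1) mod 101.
Extended GCD: 3(34) + 101(-1) = 1. So 3^(-1) ≡ 34 mod 101. Verify: 3 × 34 = 102 ≡ 1 mod 101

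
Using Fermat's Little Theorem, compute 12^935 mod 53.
By Fermat: 12^{52} ≡ 1 mod 53. 935 ≡ 51 mod 52. So 12^{935} ≡ 12^{51} ≡ 31 mod 53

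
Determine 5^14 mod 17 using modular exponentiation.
By repeated squaring mod 17: 5^{1}≡5, 5^{2}≡8, 5^{4}≡13, 5^{8}≡16. Then 5^{14} = 5^{8+4+2} ≡ 16 × 13 × 8 ≡ 15 mod 17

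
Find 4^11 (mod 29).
By repeated squaring (mod 29): 4^{1}≡4, 4^{2}≡16, 4^{4}≡24, 4^{8}≡25. Then 4^{11} = 4^{8+2+1} ≡ 25 × 16 × 4 ≡ 5 (mod 29)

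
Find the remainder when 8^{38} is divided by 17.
By Fermat: 8^{16} ≡ 1 (mod 17). 38 = 2×16 + 6. So 8^{38} ≡ 8^{6} ≡ 4 (mod 17)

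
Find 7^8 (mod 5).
Using Fermat: 7^{4} ≡ 1 (mod 5). 8 ≡ 0 (mod 4). So 7^{8} ≡ 7^{0} ≡ 1 (mod 5)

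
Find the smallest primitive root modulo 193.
g = 5. Powers: [5, 25, 125, 46, 37, 185, 153, 186, ...] generates all 192 non-zero residues.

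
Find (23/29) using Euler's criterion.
(23/29) = 23^{14} mod 29 = 1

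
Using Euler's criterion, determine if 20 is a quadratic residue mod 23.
By Euler's criterion: 20^{11} ≡ 22 mod 23. Since this equals -1 (≡ 22), 20 is not a QR.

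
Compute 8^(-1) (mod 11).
Since 11 is prime, by Fermat 8^(-1) ≡ 8^{9} ≡ 7 (mod 11). Verify: 8 × 7 = 56 ≡ 1 (mod 11)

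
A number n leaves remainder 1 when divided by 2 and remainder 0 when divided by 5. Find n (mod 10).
M = 2 × 5 = 10. M₁ = 5, y₁ ≡ 1 (mod 2). M₂ = 2, y₂ ≡ 3 (mod 5). n = 1×5×1 + 0×2×3 ≡ 5 (mod 10)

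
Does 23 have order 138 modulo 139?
23^{46} ≡ 1 (mod 139) and 46 < 138, so ord_139(23) = 46 ≠ 138 and 23 is not a primitive root.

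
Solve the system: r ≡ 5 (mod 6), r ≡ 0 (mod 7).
M = 6 × 7 = 42. M₁ = 7, y₁ ≡ 1 (mod 6). M₂ = 6, y₂ ≡ 6 (mod 7). r = 5×7×1 + 0×6×6 ≡ 35 (mod 42)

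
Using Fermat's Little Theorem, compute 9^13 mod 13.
By Fermat: 9^{12} ≡ 1 mod 13. So 9^{13} = 9^{12} · 9^{1} ≡ 9^{1} ≡ 9 mod 13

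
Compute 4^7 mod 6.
By repeated squaring mod 6: 4^{1}≡4, 4^{2}≡4, 4^{4}≡4. Then 4^{7} = 4^{4+2+1} ≡ 4 × 4 × 4 ≡ 4 mod 6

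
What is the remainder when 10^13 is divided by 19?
By repeated squaring mod 19: 10^{1}≡10, 10^{2}≡5, 10^{4}≡6, 10^{8}≡17. Then 10^{13} = 10^{8+4+1} ≡ 17 × 6 × 10 ≡ 13 mod 19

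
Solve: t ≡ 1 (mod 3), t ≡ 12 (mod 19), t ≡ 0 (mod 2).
M = 3 × 19 × 2 = 114. M₁ = 38, y₁ ≡ 2 (mod 3). M₂ = 6, y₂ ≡ 16 (mod 19). M₃ = 57, y₃ ≡ 1 (mod 2). t = 1×38×2 + 12×6×16 + 0×57×1 ≡ 88 (mod 114)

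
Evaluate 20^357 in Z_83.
Using Fermat: 20^{82} ≡ 1 (mod 83). 357 ≡ 29 (mod 82). So 20^{357} ≡ 20^{29} ≡ 74 (mod 83)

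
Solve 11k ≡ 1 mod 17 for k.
Since 17 is prime, by Fermat 11^(-1) ≡ 11^{15} ≡ 14 mod 17. Verify: 11 × 14 = 154 ≡ 1 mod 17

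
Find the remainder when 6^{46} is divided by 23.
By Fermat: 6^{22} ≡ 1 (mod 23). 46 = 2×22 + 2. So 6^{46} ≡ 6^{2} ≡ 13 (mod 23)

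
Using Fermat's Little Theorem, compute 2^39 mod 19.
By Fermat: 2^{18} ≡ 1 mod 19. 39 = 2×18 + 3. So 2^{39} ≡ 2^{3} ≡ 8 mod 19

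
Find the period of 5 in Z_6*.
Powers of 5 mod 6: 5^1≡5, 5^2≡1. So the order of 5 is 2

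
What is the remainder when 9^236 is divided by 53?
Using Fermat: 9^{52} ≡ 1 mod 53. 236 ≡ 28 mod 52. So 9^{236} ≡ 9^{28} ≡ 28 mod 53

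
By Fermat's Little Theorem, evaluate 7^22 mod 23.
By Fermat's Little Theorem, 7^{22} ≡ 1 mod 23 since 23 is prime and gcd(7, 23) = 1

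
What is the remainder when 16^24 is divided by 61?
By repeated squaring (mod 61): 16^{1}≡16, 16^{2}≡12, 16^{4}≡22, 16^{8}≡57, 16^{16}≡16. Then 16^{24} = 16^{16+8} ≡ 16 × 57 ≡ 58 (mod 61)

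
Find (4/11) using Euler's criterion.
(4/11) = 4^{5} mod 11 = 1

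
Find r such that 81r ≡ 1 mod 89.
Since 89 is prime, by Fermat 81^(-1) ≡ 81^{87} ≡ 11 mod 89. Verify: 81 × 11 = 891 ≡ 1 mod 89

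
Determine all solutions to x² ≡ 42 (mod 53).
The square roots of 42 mod 53 are 28 and 25. Verify: 28² = 784 ≡ 42 (mod 53)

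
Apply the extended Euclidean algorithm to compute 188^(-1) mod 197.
Extended GCD: 188(-22) + 197(21) = 1. So 188^(-1) ≡ -22 ≡ 175 (mod 197). Verify: 188 × 175 = 32900 ≡ 1 (mod 197)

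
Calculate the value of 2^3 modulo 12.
2^{3} = 8 ≡ 8 (mod 12)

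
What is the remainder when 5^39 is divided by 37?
Using Fermat: 5^{36} ≡ 1 (mod 37). 39 ≡ 3 (mod 36). So 5^{39} ≡ 5^{3} ≡ 14 (mod 37)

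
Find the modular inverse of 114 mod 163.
Since 163 is prime, by Fermat 114^(-1) ≡ 114^{161} ≡ 153 mod 163. Verify: 114 × 153 = 17442 ≡ 1 mod 163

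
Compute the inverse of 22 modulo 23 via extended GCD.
Extended GCD: 22(-1) + 23(1) = 1. So 22^(-1) ≡ -1 ≡ 22 mod 23. Verify: 22 × 22 = 484 ≡ 1 mod 23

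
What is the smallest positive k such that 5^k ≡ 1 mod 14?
Powers of 5 mod 14: 5^1≡5, 5^2≡11, 5^3≡13, 5^4≡9, 5^5≡3, 5^6≡1. ord_14(5) = 6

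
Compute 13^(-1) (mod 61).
Since 61 is prime, by Fermat 13^(-1) ≡ 13^{59} ≡ 47 (mod 61). Verify: 13 × 47 = 611 ≡ 1 (mod 61)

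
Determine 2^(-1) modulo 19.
Since 19 is prime, by Fermat 2^(-1) ≡ 2^{17} ≡ 10 (mod 19). Verify: 2 × 10 = 20 ≡ 1 (mod 19)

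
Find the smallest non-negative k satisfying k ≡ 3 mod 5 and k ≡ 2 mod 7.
M = 5 × 7 = 35. M₁ = 7, y₁ ≡ 3 mod 5. M₂ = 5, y₂ ≡ 3 mod 7. k = 3×7×3 + 2×5×3 ≡ 23 mod 35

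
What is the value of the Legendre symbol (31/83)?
(31/83) = 31^{41} mod 83 = 1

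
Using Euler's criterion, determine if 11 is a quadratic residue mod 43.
By Euler's criterion: 11^{21} ≡ 1 mod 43. Since this equals 1, 11 is a QR.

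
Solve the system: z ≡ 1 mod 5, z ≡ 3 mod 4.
M = 5 × 4 = 20. M₁ = 4, y₁ ≡ 4 mod 5. M₂ = 5, y₂ ≡ 1 mod 4. z = 1×4×4 + 3×5×1 ≡ 11 mod 20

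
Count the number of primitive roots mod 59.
There are φ(59-1) = φ(58) = 28 primitive roots modulo 59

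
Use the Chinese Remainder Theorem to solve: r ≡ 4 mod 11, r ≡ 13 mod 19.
M = 11 × 19 = 209. M₁ = 19, y₁ ≡ 7 mod 11. M₂ = 11, y₂ ≡ 7 mod 19. r = 4×19×7 + 13×11×7 ≡ 70 mod 209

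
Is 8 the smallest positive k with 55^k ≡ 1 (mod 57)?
Powers of 55 mod 57: 55^1≡55, 55^2≡4, 55^3≡49, 55^4≡16, 55^5≡25, 55^6≡7, 55^7≡43, 55^8≡28, 55^9≡1. 55^8≡28≢1, so ord ≠ 8. No, the actual order is 9.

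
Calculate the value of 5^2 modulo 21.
5^{2} = 25 ≡ 4 mod 21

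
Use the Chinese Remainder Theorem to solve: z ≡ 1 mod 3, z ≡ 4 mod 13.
M = 3 × 13 = 39. M₁ = 13, y₁ ≡ 1 mod 3. M₂ = 3, y₂ ≡ 9 mod 13. z = 1×13×1 + 4×3×9 ≡ 4 mod 39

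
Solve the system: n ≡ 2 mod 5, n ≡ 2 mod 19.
M = 5 × 19 = 95. M₁ = 19, y₁ ≡ 4 mod 5. M₂ = 5, y₂ ≡ 4 mod 19. n = 2×19×4 + 2×5×4 ≡ 2 mod 95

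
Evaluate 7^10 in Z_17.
By repeated squaring (mod 17): 7^{1}≡7, 7^{2}≡15, 7^{4}≡4, 7^{8}≡16. Then 7^{10} = 7^{8+2} ≡ 16 × 15 ≡ 2 (mod 17)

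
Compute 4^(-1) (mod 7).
Since 7 is prime, by Fermat 4^(-1) ≡ 4^{5} ≡ 2 (mod 7). Verify: 4 × 2 = 8 ≡ 1 (mod 7)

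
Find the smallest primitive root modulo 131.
g = 2. Powers: [2, 4, 8, 16, 32, 64, 128, 125, 119, 107, ...] generates all 130 non-zero residues.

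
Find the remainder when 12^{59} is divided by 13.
By Fermat: 12^{12} ≡ 1 (mod 13). 59 = 4×12 + 11. So 12^{59} ≡ 12^{11} ≡ 12 (mod 13)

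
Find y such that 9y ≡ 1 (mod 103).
Since 103 is prime, by Fermat 9^(-1) ≡ 9^{101} ≡ 23 (mod 103). Verify: 9 × 23 = 207 ≡ 1 (mod 103)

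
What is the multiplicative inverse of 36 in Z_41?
Since 41 is prime, by Fermat 36^(-1) ≡ 36^{39} ≡ 8 (mod 41). Verify: 36 × 8 = 288 ≡ 1 (mod 41)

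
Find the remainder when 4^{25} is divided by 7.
By Fermat: 4^{6} ≡ 1 (mod 7). 25 = 4×6 + 1. So 4^{25} ≡ 4^{1} ≡ 4 (mod 7)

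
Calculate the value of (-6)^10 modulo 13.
By repeated squaring (mod 13): (-6)^{1}≡7, (-6)^{2}≡10, (-6)^{4}≡9, (-6)^{8}≡3. Then (-6)^{10} = (-6)^{8+2} ≡ 3 × 10 ≡ 4 (mod 13)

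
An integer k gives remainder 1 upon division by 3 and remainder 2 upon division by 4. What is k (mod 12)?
M = 3 × 4 = 12. M₁ = 4, y₁ ≡ 1 (mod 3). M₂ = 3, y₂ ≡ 3 (mod 4). k = 1×4×1 + 2×3×3 ≡ 10 (mod 12)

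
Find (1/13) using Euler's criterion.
(1/13) = 1^{6} mod 13 = 1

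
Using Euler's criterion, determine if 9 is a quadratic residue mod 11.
By Euler's criterion: 9^{5} ≡ 1 mod 11. Since this equals 1, 9 is a QR.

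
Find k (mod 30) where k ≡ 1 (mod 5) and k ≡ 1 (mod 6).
M = 5 × 6 = 30. M₁ = 6, y₁ ≡ 1 (mod 5). M₂ = 5, y₂ ≡ 5 (mod 6). k = 1×6×1 + 1×5×5 ≡ 1 (mod 30)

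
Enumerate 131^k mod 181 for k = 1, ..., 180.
131^1, 131^2, ..., 131^{180} mod 181: [131, 147, 71, 70, 120, 154, 83, 13, 74, 101, 18, 5, 112, 11, 174, 169, 57, 46, 53, 65, 8, 143, 90, 25, 17, 55, 146, 121, 104, 49, 84, 144, 40, 172, 88, 125, 85, 94, 6, 62, 158, 64, 58, 177, 19, 136, 78, 82, 63, 108, 30, 129, 66, 139, 109, 161, 95, 137, 28, 48, 134, 178, 150, 102, 149, 152, 2, 81, 113, 142, 140, 59, 127, 166, 26, 148, 21, 36, 10, 43, 22, 167, 157, 114, 92, 106, 130, 16, 105, 180, 50, 34, 110, 111, 61, 27, 98, 168, 107, 80, 163, 176, 69, 170, 7, 12, 124, 135, 128, 116, 173, 38, 91, 156, 164, 126, 35, 60, 77, 132, 97, 37, 141, 9, 93, 56, 96, 87, 175, 119, 23, 117, 123, 4, 162, 45, 103, 99, 118, 73, 151, 52, 115, 42, 72, 20, 86, 44, 153, 133, 47, 3, 31, 79, 32, 29, 179, 100, 68, 39, 41, 122, 54, 15, 155, 33, 160, 145, 171, 138, 159, 14, 24, 67, 89, 75, 51, 165, 76, 1]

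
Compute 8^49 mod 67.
By repeated squaring mod 67: 8^{1}≡8, 8^{2}≡64, 8^{4}≡9, 8^{8}≡14, 8^{16}≡62, 8^{32}≡25. Then 8^{49} = 8^{32+16+1} ≡ 25 × 62 × 8 ≡ 5 mod 67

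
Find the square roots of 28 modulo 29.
The square roots of 28 mod 29 are 12 and 17. Verify: 12² = 144 ≡ 28 mod 29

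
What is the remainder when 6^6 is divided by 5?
Using Fermat: 6^{4} ≡ 1 mod 5. 6 ≡ 2 mod 4. So 6^{6} ≡ 6^{2} ≡ 1 mod 5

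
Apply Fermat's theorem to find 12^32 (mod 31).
By Fermat: 12^{30} ≡ 1 (mod 31). So 12^{32} = 12^{30} · 12^{2} ≡ 12^{2} ≡ 20 (mod 31)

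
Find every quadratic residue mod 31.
Quadratic residues modulo 31: {1, 2, 4, 5, 7, 8, 9, 10, 14, 16, 18, 19, 20, 25, 28}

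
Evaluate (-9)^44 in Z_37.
Using Fermat: (-9)^{36} ≡ 1 (mod 37). 44 ≡ 8 (mod 36). So (-9)^{44} ≡ (-9)^{8} ≡ 33 (mod 37)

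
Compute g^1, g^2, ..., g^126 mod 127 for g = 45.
45^1, 45^2, ..., 45^{126} mod 127: [45, 120, 66, 49, 46, 38, 59, 115, 95, 84, 97, 47, 83, 52, 54, 17, 3, 8, 106, 71, 20, 11, 114, 50, 91, 31, 125, 37, 14, 122, 29, 35, 51, 9, 24, 64, 86, 60, 33, 88, 23, 19, 93, 121, 111, 42, 112, 87, 105, 26, 27, 72, 65, 4, 53, 99, 10, 69, 57, 25, 109, 79, 126, 82, 7, 61, 78, 81, 89, 68, 12, 32, 43, 30, 80, 44, 75, 73, 110, 124, 119, 21, 56, 107, 116, 13, 77, 36, 96, 2, 90, 113, 5, 98, 92, 76, 118, 103, 63, 41, 67, 94, 39, 104, 108, 34, 6, 16, 85, 15, 40, 22, 101, 100, 55, 62, 123, 74, 28, 117, 58, 70, 102, 18, 48, 1]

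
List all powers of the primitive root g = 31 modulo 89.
31^1, 31^2, ..., 31^{88} mod 89: [31, 71, 65, 57, 76, 42, 56, 45, 60, 80, 77, 73, 38, 21, 28, 67, 30, 40, 83, 81, 19, 55, 14, 78, 15, 20, 86, 85, 54, 72, 7, 39, 52, 10, 43, 87, 27, 36, 48, 64, 26, 5, 66, 88, 58, 18, 24, 32, 13, 47, 33, 44, 29, 9, 12, 16, 51, 68, 61, 22, 59, 49, 6, 8, 70, 34, 75, 11, 74, 69, 3, 4, 35, 17, 82, 50, 37, 79, 46, 2, 62, 53, 41, 25, 63, 84, 23, 1]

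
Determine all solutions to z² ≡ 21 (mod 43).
The square roots of 21 mod 43 are 35 and 8. Verify: 35² = 1225 ≡ 21 (mod 43)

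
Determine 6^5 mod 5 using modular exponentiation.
Using Fermat: 6^{4} ≡ 1 (mod 5). 5 ≡ 1 (mod 4). So 6^{5} ≡ 6^{1} ≡ 1 (mod 5)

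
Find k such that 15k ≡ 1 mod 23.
Since 23 is prime, by Fermat 15^(-1) ≡ 15^{21} ≡ 20 mod 23. Verify: 15 × 20 = 300 ≡ 1 mod 23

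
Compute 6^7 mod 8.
By repeated squaring mod 8: 6^{1}≡6, 6^{2}≡4, 6^{4}≡0. Then 6^{7} = 6^{4+2+1} ≡ 0 × 4 × 6 ≡ 0 mod 8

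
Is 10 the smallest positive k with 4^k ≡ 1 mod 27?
Powers of 4 mod 27: 4^1≡4, 4^2≡16, 4^3≡10, 4^4≡13, 4^5≡25, 4^6≡19, 4^7≡22, 4^8≡7, 4^9≡1. Already 4^9≡1, so the order is 9 < 10. No, the actual order is 9.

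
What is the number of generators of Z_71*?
Number of primitive roots mod 71 = φ(p-1) = φ(70) = 24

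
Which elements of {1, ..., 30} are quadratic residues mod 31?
Quadratic residues modulo 31: {1, 2, 4, 5, 7, 8, 9, 10, 14, 16, 18, 19, 20, 25, 28}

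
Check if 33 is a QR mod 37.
By Euler's criterion: 33^{18} ≡ 1 mod 37. Since this equals 1, 33 is a QR.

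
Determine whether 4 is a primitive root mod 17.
4^{4} ≡ 1 mod 17 and 4 < 16, so ord_17(4) = 4 ≠ 16 and 4 is not a primitive root.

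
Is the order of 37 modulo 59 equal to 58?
Powers of 37 mod 59: 37^1≡37, 37^2≡12, 37^3≡31, 37^4≡26, 37^5≡18, 37^6≡17, 37^7≡39, 37^8≡27, 37^9≡55, 37^10≡29, 37^11≡11, 37^12≡53, 37^13≡14, 37^14≡46, 37^15≡50, 37^16≡21, 37^17≡10, 37^18≡16, 37^19≡2, 37^20≡15, 37^21≡24, 37^22≡3, 37^23≡52, 37^24≡36, 37^25≡34, 37^26≡19, 37^27≡54, 37^28≡51, 37^29≡58, 37^30≡22, 37^31≡47, 37^32≡28, 37^33≡33, 37^34≡41, 37^35≡42, 37^36≡20, 37^37≡32, 37^38≡4, 37^39≡30, 37^40≡48, 37^41≡6, 37^42≡45, 37^43≡13, 37^44≡9, 37^45≡38, 37^46≡49, 37^47≡43, 37^48≡57, 37^49≡44, 37^50≡35, 37^51≡56, 37^52≡7, 37^53≡23, 37^54≡25, 37^55≡40, 37^56≡5, 37^57≡8, 37^58≡1. First k with 37^k≡1 is k=58. Yes, ord_59(37) = 58.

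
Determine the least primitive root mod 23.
g = 5. Powers: [5, 2, 10, 4, 20, 8, 17, 16, 11, ...] generates all 22 non-zero residues.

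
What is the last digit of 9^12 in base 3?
By repeated squaring mod 3: 9^{1}≡0, 9^{2}≡0, 9^{4}≡0, 9^{8}≡0. Then 9^{12} = 9^{8+4} ≡ 0 × 0 ≡ 0 mod 3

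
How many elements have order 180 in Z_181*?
There are φ(181-1) = φ(180) = 48 primitive roots modulo 181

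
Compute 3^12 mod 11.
Using Fermat: 3^{10} ≡ 1 (mod 11). 12 ≡ 2 (mod 10). So 3^{12} ≡ 3^{2} ≡ 9 (mod 11)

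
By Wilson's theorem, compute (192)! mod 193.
By Wilson's theorem, (192)! ≡ -1 ≡ 192 mod 193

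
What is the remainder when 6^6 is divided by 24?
By repeated squaring (mod 24): 6^{1}≡6, 6^{2}≡12, 6^{4}≡0. Then 6^{6} = 6^{4+2} ≡ 0 × 12 ≡ 0 (mod 24)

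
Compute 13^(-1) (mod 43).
Since 43 is prime, by Fermat 13^(-1) ≡ 13^{41} ≡ 10 (mod 43). Verify: 13 × 10 = 130 ≡ 1 (mod 43)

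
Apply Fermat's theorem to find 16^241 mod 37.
By Fermat: 16^{36} ≡ 1 mod 37. 241 ≡ 25 mod 36. So 16^{241} ≡ 16^{25} ≡ 12 mod 37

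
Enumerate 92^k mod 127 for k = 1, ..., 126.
92^1, 92^2, ..., 92^{126} mod 127: [92, 82, 51, 120, 118, 61, 24, 49, 63, 81, 86, 38, 67, 68, 33, 115, 39, 32, 23, 84, 108, 30, 93, 47, 6, 44, 111, 52, 85, 73, 112, 17, 40, 124, 105, 8, 101, 21, 27, 71, 55, 107, 65, 11, 123, 13, 53, 50, 28, 36, 10, 31, 58, 2, 57, 37, 102, 113, 109, 122, 48, 98, 126, 35, 45, 76, 7, 9, 66, 103, 78, 64, 46, 41, 89, 60, 59, 94, 12, 88, 95, 104, 43, 19, 97, 34, 80, 121, 83, 16, 75, 42, 54, 15, 110, 87, 3, 22, 119, 26, 106, 100, 56, 72, 20, 62, 116, 4, 114, 74, 77, 99, 91, 117, 96, 69, 125, 70, 90, 25, 14, 18, 5, 79, 29, 1]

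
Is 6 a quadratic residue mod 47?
By Euler's criterion: 6^{23} ≡ 1 (mod 47). Since this equals 1, 6 is a QR.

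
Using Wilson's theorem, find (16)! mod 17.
By Wilson's theorem, (16)! ≡ -1 ≡ 16 (mod 17)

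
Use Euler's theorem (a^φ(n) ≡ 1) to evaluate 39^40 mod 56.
By Euler: 39^{24} ≡ 1 mod 56 since gcd(39, 56) = 1. 40 = 1×24 + 16. So 39^{40} ≡ 39^{16} ≡ 25 mod 56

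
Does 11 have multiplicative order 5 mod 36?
Powers of 11 mod 36: 11^1≡11, 11^2≡13, 11^3≡35, 11^4≡25, 11^5≡23, 11^6≡1. 11^5≡23≢1, so ord ≠ 5. No, the actual order is 6.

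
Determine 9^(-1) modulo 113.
Since 113 is prime, by Fermat 9^(-1) ≡ 9^{111} ≡ 88 (mod 113). Verify: 9 × 88 = 792 ≡ 1 (mod 113)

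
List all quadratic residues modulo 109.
Squares in Z_109*: {1, 3, 4, 5, 7, 9, 12, 15, 16, 20, 21, 22, 25, 26, 27, 28, 29, 31, 34, 35, 36, 38, 43, 45, 46, 48, 49, 60, 61, 63, 64, 66, 71, 73, 74, 75, 78, 80, 81, 82, 83, 84, 87, 88, 89, 93, 94, 97, 100, 102, 104, 105, 106, 108}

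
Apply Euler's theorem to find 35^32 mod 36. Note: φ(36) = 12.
By Euler: 35^{12} ≡ 1 mod 36 since gcd(35, 36) = 1. 32 = 2×12 + 8. So 35^{32} ≡ 35^{8} ≡ 1 mod 36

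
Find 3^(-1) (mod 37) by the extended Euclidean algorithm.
Extended GCD: 3(-12) + 37(1) = 1. So 3^(-1) ≡ -12 ≡ 25 (mod 37). Verify: 3 × 25 = 75 ≡ 1 (mod 37)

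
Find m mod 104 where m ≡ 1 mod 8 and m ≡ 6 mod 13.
M = 8 × 13 = 104. M₁ = 13, y₁ ≡ 5 mod 8. M₂ = 8, y₂ ≡ 5 mod 13. m = 1×13×5 + 6×8×5 ≡ 97 mod 104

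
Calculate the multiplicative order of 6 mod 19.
Powers of 6 mod 19: 6^1≡6, 6^2≡17, 6^3≡7, 6^4≡4, 6^5≡5, 6^6≡11, 6^7≡9, 6^8≡16, 6^9≡1. Order = 9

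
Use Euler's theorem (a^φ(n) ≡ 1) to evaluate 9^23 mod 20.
By Euler: 9^{8} ≡ 1 (mod 20) since gcd(9, 20) = 1. 23 = 2×8 + 7. So 9^{23} ≡ 9^{7} ≡ 9 (mod 20)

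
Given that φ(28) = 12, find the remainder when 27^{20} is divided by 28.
By Euler: 27^{12} ≡ 1 (mod 28) since gcd(27, 28) = 1. 20 = 1×12 + 8. So 27^{20} ≡ 27^{8} ≡ 1 (mod 28)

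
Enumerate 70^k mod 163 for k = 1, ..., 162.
70^1, 70^2, ..., 70^{162} mod 163: [70, 10, 48, 100, 154, 22, 73, 57, 78, 81, 128, 158, 139, 113, 86, 152, 45, 53, 124, 41, 99, 84, 12, 25, 120, 87, 59, 55, 101, 61, 32, 121, 157, 69, 103, 38, 52, 54, 31, 51, 147, 21, 3, 47, 30, 144, 137, 136, 66, 56, 8, 71, 80, 58, 148, 91, 13, 95, 130, 135, 159, 46, 123, 134, 89, 36, 75, 34, 98, 14, 2, 140, 20, 96, 37, 145, 44, 146, 114, 156, 162, 93, 153, 115, 63, 9, 141, 90, 106, 85, 82, 35, 5, 24, 50, 77, 11, 118, 110, 39, 122, 64, 79, 151, 138, 43, 76, 104, 108, 62, 102, 131, 42, 6, 94, 60, 125, 111, 109, 132, 112, 16, 142, 160, 116, 133, 19, 26, 27, 97, 107, 155, 92, 83, 105, 15, 72, 150, 68, 33, 28, 4, 117, 40, 29, 74, 127, 88, 129, 65, 149, 161, 23, 143, 67, 126, 18, 119, 17, 49, 7, 1]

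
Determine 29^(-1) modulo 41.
Since 41 is prime, by Fermat 29^(-1) ≡ 29^{39} ≡ 17 mod 41. Verify: 29 × 17 = 493 ≡ 1 mod 41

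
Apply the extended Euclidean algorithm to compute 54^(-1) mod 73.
Extended GCD: 54(23) + 73(-17) = 1. So 54^(-1) ≡ 23 (mod 73). Verify: 54 × 23 = 1242 ≡ 1 (mod 73)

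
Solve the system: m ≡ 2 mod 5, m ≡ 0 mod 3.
M = 5 × 3 = 15. M₁ = 3, y₁ ≡ 2 mod 5. M₂ = 5, y₂ ≡ 2 mod 3. m = 2×3×2 + 0×5×2 ≡ 12 mod 15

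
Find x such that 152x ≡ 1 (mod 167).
Since 167 is prime, by Fermat 152^(-1) ≡ 152^{165} ≡ 89 (mod 167). Verify: 152 × 89 = 13528 ≡ 1 (mod 167)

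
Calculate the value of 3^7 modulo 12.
By repeated squaring (mod 12): 3^{1}≡3, 3^{2}≡9, 3^{4}≡9. Then 3^{7} = 3^{4+2+1} ≡ 9 × 9 × 3 ≡ 3 (mod 12)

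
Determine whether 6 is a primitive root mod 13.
ord_13(6) divides 12. For each prime q|12: 6^{6}≡12, 6^{4}≡9, none ≡ 1. So 6 has order 12 and is a primitive root mod 13.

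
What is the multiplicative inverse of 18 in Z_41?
Since 41 is prime, by Fermat 18^(-1) ≡ 18^{39} ≡ 16 mod 41. Verify: 18 × 16 = 288 ≡ 1 mod 41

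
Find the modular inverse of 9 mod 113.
Since 113 is prime, by Fermat 9^(-1) ≡ 9^{111} ≡ 88 mod 113. Verify: 9 × 88 = 792 ≡ 1 mod 113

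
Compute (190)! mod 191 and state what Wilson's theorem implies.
(190)! mod 191 = 190. Since this equals -1 mod 191, Wilson confirms 191 is prime.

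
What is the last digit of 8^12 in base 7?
Using Fermat: 8^{6} ≡ 1 mod 7. 12 ≡ 0 mod 6. So 8^{12} ≡ 8^{0} ≡ 1 mod 7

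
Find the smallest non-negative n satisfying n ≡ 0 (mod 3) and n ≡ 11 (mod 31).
M = 3 × 31 = 93. M₁ = 31, y₁ ≡ 1 (mod 3). M₂ = 3, y₂ ≡ 21 (mod 31). n = 0×31×1 + 11×3×21 ≡ 42 (mod 93)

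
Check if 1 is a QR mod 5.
By Euler's criterion: 1^{2} ≡ 1 (mod 5). Since this equals 1, 1 is a QR.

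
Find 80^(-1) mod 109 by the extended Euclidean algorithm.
Extended GCD: 80(15) + 109(-11) = 1. So 80^(-1) ≡ 15 mod 109. Verify: 80 × 15 = 1200 ≡ 1 mod 109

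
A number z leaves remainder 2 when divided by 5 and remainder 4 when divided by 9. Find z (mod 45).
M = 5 × 9 = 45. M₁ = 9, y₁ ≡ 4 (mod 5). M₂ = 5, y₂ ≡ 2 (mod 9). z = 2×9×4 + 4×5×2 ≡ 22 (mod 45)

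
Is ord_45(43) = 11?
Powers of 43 mod 45: 43^1≡43, 43^2≡4, 43^3≡37, 43^4≡16, 43^5≡13, 43^6≡19, 43^7≡7, 43^8≡31, 43^9≡28, 43^10≡34, 43^11≡22, 43^12≡1. 43^11≡22≢1, so ord ≠ 11. No, the actual order is 12.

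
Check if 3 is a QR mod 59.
By Euler's criterion: 3^{29} ≡ 1 mod 59. Since this equals 1, 3 is a QR.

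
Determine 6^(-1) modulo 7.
Since 7 is prime, by Fermat 6^(-1) ≡ 6^{5} ≡ 6 (mod 7). Verify: 6 × 6 = 36 ≡ 1 (mod 7)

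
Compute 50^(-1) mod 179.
Since 179 is prime, by Fermat 50^(-1) ≡ 50^{177} ≡ 111 mod 179. Verify: 50 × 111 = 5550 ≡ 1 mod 179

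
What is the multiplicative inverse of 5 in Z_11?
Since 11 is prime, by Fermat 5^(-1) ≡ 5^{9} ≡ 9 mod 11. Verify: 5 × 9 = 45 ≡ 1 mod 11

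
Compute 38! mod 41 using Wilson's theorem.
(40)! = (38)! × (39) × (40) ≡ -1 mod 41. So (38)! ≡ -1 × [(40)(39)]^(-1) ≡ 20 mod 41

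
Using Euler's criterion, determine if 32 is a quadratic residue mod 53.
By Euler's criterion: 32^{26} ≡ 52 (mod 53). Since this equals -1 (≡ 52), 32 is not a QR.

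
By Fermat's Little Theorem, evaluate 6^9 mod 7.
By Fermat: 6^{6} ≡ 1 (mod 7). So 6^{9} = 6^{6} · 6^{3} ≡ 6^{3} ≡ 6 (mod 7)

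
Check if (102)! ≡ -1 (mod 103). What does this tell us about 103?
(102)! mod 103 = 102. Since this equals -1 (mod 103), Wilson confirms 103 is prime.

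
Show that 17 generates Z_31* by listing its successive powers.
17^1, 17^2, ..., 17^{30} mod 31: [17, 10, 15, 7, 26, 8, 12, 18, 27, 25, 22, 2, 3, 20, 30, 14, 21, 16, 24, 5, 23, 19, 13, 4, 6, 9, 29, 28, 11, 1]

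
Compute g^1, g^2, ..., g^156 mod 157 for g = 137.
137^1, 137^2, ..., 137^{156} mod 157: [137, 86, 7, 17, 131, 49, 119, 132, 29, 48, 139, 46, 22, 31, 8, 154, 60, 56, 136, 106, 78, 10, 114, 75, 70, 13, 54, 19, 91, 64, 133, 9, 134, 146, 63, 153, 80, 127, 129, 89, 104, 118, 152, 100, 41, 122, 72, 130, 69, 33, 125, 12, 74, 90, 84, 47, 2, 117, 15, 14, 34, 105, 98, 81, 107, 58, 96, 121, 92, 44, 62, 16, 151, 120, 112, 115, 55, 156, 20, 71, 150, 140, 26, 108, 38, 25, 128, 109, 18, 111, 135, 126, 149, 3, 97, 101, 21, 51, 79, 147, 43, 82, 87, 144, 103, 138, 66, 93, 24, 148, 23, 11, 94, 4, 77, 30, 28, 68, 53, 39, 5, 57, 116, 35, 85, 27, 88, 124, 32, 145, 83, 67, 73, 110, 155, 40, 142, 143, 123, 52, 59, 76, 50, 99, 61, 36, 65, 113, 95, 141, 6, 37, 45, 42, 102, 1]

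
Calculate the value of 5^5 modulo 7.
By repeated squaring mod 7: 5^{1}≡5, 5^{2}≡4, 5^{4}≡2. Then 5^{5} = 5^{4+1} ≡ 2 × 5 ≡ 3 mod 7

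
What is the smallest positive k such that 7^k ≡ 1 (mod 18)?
Powers of 7 mod 18: 7^1≡7, 7^2≡13, 7^3≡1. Order = 3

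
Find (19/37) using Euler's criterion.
(19/37) = 19^{18} mod 37 = -1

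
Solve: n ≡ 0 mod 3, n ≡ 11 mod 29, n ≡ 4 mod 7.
M = 3 × 29 × 7 = 609. M₁ = 203, y₁ ≡ 2 mod 3. M₂ = 21, y₂ ≡ 18 mod 29. M₃ = 87, y₃ ≡ 5 mod 7. n = 0×203×2 + 11×21×18 + 4×87×5 ≡ 417 mod 609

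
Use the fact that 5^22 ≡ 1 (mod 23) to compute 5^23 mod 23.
By Fermat: 5^{22} ≡ 1 (mod 23). So 5^{23} = 5^{22} · 5^{1} ≡ 5^{1} ≡ 5 (mod 23)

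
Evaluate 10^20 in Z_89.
By repeated squaring mod 89: 10^{1}≡10, 10^{2}≡11, 10^{4}≡32, 10^{8}≡45, 10^{16}≡67. Then 10^{20} = 10^{16+4} ≡ 67 × 32 ≡ 8 mod 89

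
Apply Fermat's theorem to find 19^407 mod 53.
By Fermat: 19^{52} ≡ 1 mod 53. 407 ≡ 43 mod 52. So 19^{407} ≡ 19^{43} ≡ 21 mod 53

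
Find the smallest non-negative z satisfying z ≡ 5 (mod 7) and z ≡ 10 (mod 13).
M = 7 × 13 = 91. M₁ = 13, y₁ ≡ 6 (mod 7). M₂ = 7, y₂ ≡ 2 (mod 13). z = 5×13×6 + 10×7×2 ≡ 75 (mod 91)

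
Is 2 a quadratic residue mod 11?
By Euler's criterion: 2^{5} ≡ 10 mod 11. Since this equals -1 (≡ 10), 2 is not a QR.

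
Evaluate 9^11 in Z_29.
By repeated squaring (mod 29): 9^{1}≡9, 9^{2}≡23, 9^{4}≡7, 9^{8}≡20. Then 9^{11} = 9^{8+2+1} ≡ 20 × 23 × 9 ≡ 22 (mod 29)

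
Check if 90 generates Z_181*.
ord_181(90) divides 180. For each prime q|180: 90^{90}≡180, 90^{60}≡132, 90^{36}≡135, none ≡ 1. So 90 has order 180 and is a primitive root mod 181.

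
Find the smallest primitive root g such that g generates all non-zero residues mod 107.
g = 2. For each prime q|106: 2^{53}≡106, 2^{2}≡4, none ≡ 1, so ord_107(2) = 106 and 2 is a primitive root.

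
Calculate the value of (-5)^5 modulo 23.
By repeated squaring mod 23: (-5)^{1}≡18, (-5)^{2}≡2, (-5)^{4}≡4. Then (-5)^{5} = (-5)^{4+1} ≡ 4 × 18 ≡ 3 mod 23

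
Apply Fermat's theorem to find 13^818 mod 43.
By Fermat: 13^{42} ≡ 1 mod 43. 818 ≡ 20 mod 42. So 13^{818} ≡ 13^{20} ≡ 10 mod 43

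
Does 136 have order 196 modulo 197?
136^{98} ≡ 1 mod 197 and 98 < 196, so ord_197(136) = 98 ≠ 196 and 136 is not a primitive root.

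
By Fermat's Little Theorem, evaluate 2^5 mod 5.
By Fermat: 2^{4} ≡ 1 (mod 5). So 2^{5} = 2^{4} · 2^{1} ≡ 2^{1} ≡ 2 (mod 5)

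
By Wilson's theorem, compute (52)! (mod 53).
By Wilson's theorem, (52)! ≡ -1 ≡ 52 (mod 53)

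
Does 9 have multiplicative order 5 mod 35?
Powers of 9 mod 35: 9^1≡9, 9^2≡11, 9^3≡29, 9^4≡16, 9^5≡4, 9^6≡1. 9^5≡4≢1, so ord ≠ 5. No, the actual order is 6.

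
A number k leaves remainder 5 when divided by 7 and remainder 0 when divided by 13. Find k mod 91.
M = 7 × 13 = 91. M₁ = 13, y₁ ≡ 6 mod 7. M₂ = 7, y₂ ≡ 2 mod 13. k = 5×13×6 + 0×7×2 ≡ 26 mod 91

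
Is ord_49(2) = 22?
Powers of 2 mod 49: 2^1≡2, 2^2≡4, 2^3≡8, 2^4≡16, 2^5≡32, 2^6≡15, 2^7≡30, 2^8≡11, 2^9≡22, 2^10≡44, 2^11≡39, 2^12≡29, 2^13≡9, 2^14≡18, 2^15≡36, 2^16≡23, 2^17≡46, 2^18≡43, 2^19≡37, 2^20≡25, 2^21≡1. Already 2^21≡1, so the order is 21 < 22. No, the actual order is 21.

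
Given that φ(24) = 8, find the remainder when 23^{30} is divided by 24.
By Euler: 23^{8} ≡ 1 mod 24 since gcd(23, 24) = 1. 30 = 3×8 + 6. So 23^{30} ≡ 23^{6} ≡ 1 mod 24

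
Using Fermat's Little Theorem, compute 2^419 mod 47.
By Fermat: 2^{46} ≡ 1 (mod 47). 419 ≡ 5 (mod 46). So 2^{419} ≡ 2^{5} ≡ 32 (mod 47)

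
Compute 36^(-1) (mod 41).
Since 41 is prime, by Fermat 36^(-1) ≡ 36^{39} ≡ 8 (mod 41). Verify: 36 × 8 = 288 ≡ 1 (mod 41)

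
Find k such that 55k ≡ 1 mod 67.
Since 67 is prime, by Fermat 55^(-1) ≡ 55^{65} ≡ 39 mod 67. Verify: 55 × 39 = 2145 ≡ 1 mod 67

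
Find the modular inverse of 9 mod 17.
Since 17 is prime, by Fermat 9^(-1) ≡ 9^{15} ≡ 2 (mod 17). Verify: 9 × 2 = 18 ≡ 1 (mod 17)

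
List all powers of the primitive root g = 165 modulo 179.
165^1, 165^2, ..., 165^{178} mod 179: [165, 17, 120, 110, 71, 80, 133, 107, 113, 29, 131, 135, 79, 147, 90, 172, 98, 60, 55, 125, 40, 156, 143, 146, 104, 155, 157, 129, 163, 45, 86, 49, 30, 117, 152, 20, 78, 161, 73, 52, 167, 168, 154, 171, 112, 43, 114, 15, 148, 76, 10, 39, 170, 126, 26, 173, 84, 77, 175, 56, 111, 57, 97, 74, 38, 5, 109, 85, 63, 13, 176, 42, 128, 177, 28, 145, 118, 138, 37, 19, 92, 144, 132, 121, 96, 88, 21, 64, 178, 14, 162, 59, 69, 108, 99, 46, 72, 66, 150, 48, 44, 100, 32, 89, 7, 81, 119, 124, 54, 139, 23, 36, 33, 75, 24, 22, 50, 16, 134, 93, 130, 149, 62, 27, 159, 101, 18, 106, 127, 12, 11, 25, 8, 67, 136, 65, 164, 31, 103, 169, 140, 9, 53, 153, 6, 95, 102, 4, 123, 68, 122, 82, 105, 141, 174, 70, 94, 116, 166, 3, 137, 51, 2, 151, 34, 61, 41, 142, 160, 87, 35, 47, 58, 83, 91, 158, 115, 1]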